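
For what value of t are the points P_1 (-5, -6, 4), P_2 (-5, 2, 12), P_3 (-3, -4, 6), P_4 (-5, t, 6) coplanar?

-4

Normal to plane P_1P_2P_3: n = (0, 16, -16); plane equation n·P = -160.
Requiring n·P_4 = -160: (16)t + (-96) = -160.
So t = -4.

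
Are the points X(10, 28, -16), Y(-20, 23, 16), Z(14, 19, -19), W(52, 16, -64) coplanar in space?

No

With X as base: XY = (-30, -5, 32), XZ = (4, -9, -3), XW = (42, -12, -48).
XZ × XW = (396, 66, 330).
XY · (XZ × XW) = -1650.
Since -1650 ≠ 0, the four points are not coplanar.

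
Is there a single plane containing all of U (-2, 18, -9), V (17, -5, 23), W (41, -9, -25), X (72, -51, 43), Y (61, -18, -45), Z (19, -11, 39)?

Yes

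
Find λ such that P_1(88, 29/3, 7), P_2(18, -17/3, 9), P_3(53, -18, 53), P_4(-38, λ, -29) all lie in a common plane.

-1/3

Normal to plane P_1P_2P_3: n = (-650, 3150, 1400); plane equation n·P = -16950.
Requiring n·P_4 = -16950: (3150)λ + (-15900) = -16950.
So λ = -1/3.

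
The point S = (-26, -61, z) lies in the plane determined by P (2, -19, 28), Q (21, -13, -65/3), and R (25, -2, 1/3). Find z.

-28/3

A normal to the plane is n = PQ × PR = (2035/3, -1850/3, 185).
S lies in the plane iff n · PS = 0.
This gives (185)z + (5180/3) = 0, so z = -28/3.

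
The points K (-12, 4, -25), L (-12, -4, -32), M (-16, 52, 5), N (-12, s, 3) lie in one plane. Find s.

36

Normal to plane KLM: n = (96, 28, -32); plane equation n·P = -240.
Requiring n·N = -240: (28)s + (-1248) = -240.
So s = 36.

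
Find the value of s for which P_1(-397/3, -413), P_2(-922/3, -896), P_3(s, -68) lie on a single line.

-22/3

The three points are collinear iff det[P_1P_2; P_1P_3] = 0.
This determinant is linear in s: (483)s + (3542) = 0, so s = -22/3.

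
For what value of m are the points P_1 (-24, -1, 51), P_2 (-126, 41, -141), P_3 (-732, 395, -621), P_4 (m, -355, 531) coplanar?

Coplanarity ⇔ det[P_1P_2; P_1P_3; P_1P_4] = 0.
Expanding, this is linear in m: (47808)m + (-27824256) = 0.
So m = 582.

582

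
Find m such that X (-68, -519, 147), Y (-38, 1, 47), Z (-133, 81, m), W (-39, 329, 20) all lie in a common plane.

212

The points are coplanar iff XY · (XZ × XW) = 0.
Expanding, this is linear in m: (-10360)m + (2196320) = 0.
So m = 212.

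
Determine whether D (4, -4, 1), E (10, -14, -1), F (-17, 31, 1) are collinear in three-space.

No

DE = (6, -10, -2), DF = (-21, 35, 0).
Comparing components 2 and 3: (-10)(0) − (-2)(35) = 70 ≠ 0, so DE and DF are not parallel and the points are not collinear.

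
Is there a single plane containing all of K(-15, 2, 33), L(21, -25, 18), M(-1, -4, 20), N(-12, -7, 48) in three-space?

A normal to the plane through K, L, M is n = KL × KM = (261, 258, 162).
The plane has equation n·P = 1947. For N: n·N = 2838.
2838 ≠ 1947, so N is off the plane.

No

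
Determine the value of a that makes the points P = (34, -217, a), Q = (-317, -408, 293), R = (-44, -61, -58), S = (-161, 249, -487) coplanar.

164

Coplanarity ⇔ det[PQ; PR; PS] = 0.
Expanding, this is linear in a: (-125229)a + (20537556) = 0.
So a = 164.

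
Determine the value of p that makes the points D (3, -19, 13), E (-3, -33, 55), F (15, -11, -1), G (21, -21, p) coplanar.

41

Normal to plane DEF: n = (-140, 420, 120); plane equation n·P = -6840.
Requiring n·G = -6840: (120)p + (-11760) = -6840.
So p = 41.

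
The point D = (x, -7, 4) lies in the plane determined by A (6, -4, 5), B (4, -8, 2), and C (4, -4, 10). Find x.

4

The plane through A, B, C has equation −20x + 16y − 8z = -224.
Substituting D: (-20)x + (-144) = -224, so x = 4.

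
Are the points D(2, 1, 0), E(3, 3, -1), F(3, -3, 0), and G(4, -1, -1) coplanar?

Yes

A normal to the plane through D, E, F is n = DE × DF = (-4, -1, -6).
The plane has equation n·P = -9. For G: n·G = -9.
Equal, so G lies in the plane and all four are coplanar.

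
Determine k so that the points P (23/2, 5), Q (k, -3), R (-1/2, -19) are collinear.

15/2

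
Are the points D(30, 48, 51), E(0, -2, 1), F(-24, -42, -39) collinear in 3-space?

Yes

DE = (-30, -50, -50), DF = (-54, -90, -90).
Each component of DF is 9/5 times the corresponding component of DE, so DF = 9/5·DE and the points are collinear.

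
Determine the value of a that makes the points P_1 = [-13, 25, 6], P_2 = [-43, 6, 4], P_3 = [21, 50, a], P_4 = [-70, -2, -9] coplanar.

4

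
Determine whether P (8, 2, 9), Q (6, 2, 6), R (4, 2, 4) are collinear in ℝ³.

No

PQ = (-2, 0, -3), PR = (-4, 0, -5).
PQ × PR = (0, 2, 0).
The cross product is nonzero, so the points do not lie on one line.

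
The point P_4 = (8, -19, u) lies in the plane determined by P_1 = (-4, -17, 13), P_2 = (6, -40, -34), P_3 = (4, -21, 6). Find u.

11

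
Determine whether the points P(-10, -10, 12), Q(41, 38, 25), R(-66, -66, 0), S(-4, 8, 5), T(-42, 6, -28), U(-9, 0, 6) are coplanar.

Yes

The plane through P, Q, R has normal n = PQ × PR = (152, -116, -168) and equation n·X = -2376.
Checking the remaining points: n·S = -2376, n·T = -2376, n·U = -2376.
All equal -2376, so all 6 points lie in one plane.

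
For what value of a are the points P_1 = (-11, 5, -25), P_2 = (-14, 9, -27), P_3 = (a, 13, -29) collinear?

Collinearity requires P_1P_2 × P_1P_3 = 0; each component is linear in a.
The y-component gives (-2)a + (-34) = 0, so a = -17.
The remaining components then also vanish.

-17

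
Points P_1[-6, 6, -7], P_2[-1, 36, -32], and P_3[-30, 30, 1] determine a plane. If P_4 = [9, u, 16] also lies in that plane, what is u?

-51

A normal to the plane is n = P_1P_2 × P_1P_3 = (840, 560, 840).
P_4 lies in the plane iff n · P_1P_4 = 0.
This gives (560)u + (28560) = 0, so u = -51.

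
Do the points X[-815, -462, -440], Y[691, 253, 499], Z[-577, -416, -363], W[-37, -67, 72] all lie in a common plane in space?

No

The four points are coplanar iff the 3×3 determinant with rows XY, XZ, XW is zero.
Rows: (1506, 715, 939), (238, 46, 77), (778, 395, 512).
Expanding along the first row: (1506)(-6863) − (715)(61950) + (939)(58222) = 40530.
Nonzero ⇒ not coplanar.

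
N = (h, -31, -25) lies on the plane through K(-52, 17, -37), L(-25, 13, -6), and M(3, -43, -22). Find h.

-8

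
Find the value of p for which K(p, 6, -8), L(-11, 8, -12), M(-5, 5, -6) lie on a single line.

-7

Direction LM = (6, -3, 6). From the y-coordinate of K, the parameter along the line is τ = (6 − 8)/(-3) = 2/3.
Then p = (-11) + 2/3·(6) = -7.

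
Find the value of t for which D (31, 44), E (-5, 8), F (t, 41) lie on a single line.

The three points are collinear iff det[DE; DF] = 0.
This determinant is linear in t: (36)t + (-1008) = 0, so t = 28.

28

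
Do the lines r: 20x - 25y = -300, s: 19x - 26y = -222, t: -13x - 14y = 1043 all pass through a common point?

The three lines meet at one point iff the augmented coefficient matrix [aᵢ bᵢ cᵢ] has rank < 3, i.e. its determinant vanishes.
Here the determinant is -45.
Nonzero, so no common point exists.

No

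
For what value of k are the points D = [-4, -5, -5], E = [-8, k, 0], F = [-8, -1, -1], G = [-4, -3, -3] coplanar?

0

Coplanarity ⇔ det[DE; DF; DG] = 0.
Expanding, this is linear in k: (8)k + (0) = 0.
So k = 0.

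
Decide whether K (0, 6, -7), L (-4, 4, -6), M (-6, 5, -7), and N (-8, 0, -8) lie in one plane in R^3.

No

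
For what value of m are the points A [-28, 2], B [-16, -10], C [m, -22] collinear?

-4

Collinearity: (C − A) must be parallel to (B − A) = (12, -12).
Cross-multiplying the components: (m − (-28))·(-12) = (-24)·(12).
Solving gives m = -4.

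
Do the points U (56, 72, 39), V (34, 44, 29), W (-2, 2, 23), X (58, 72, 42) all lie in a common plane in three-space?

No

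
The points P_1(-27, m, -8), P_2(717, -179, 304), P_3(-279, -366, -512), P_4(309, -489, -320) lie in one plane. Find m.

-79

Coplanarity ⇔ det[P_1P_2; P_1P_3; P_1P_4] = 0.
Expanding, this is linear in m: (288576)m + (22797504) = 0.
So m = -79.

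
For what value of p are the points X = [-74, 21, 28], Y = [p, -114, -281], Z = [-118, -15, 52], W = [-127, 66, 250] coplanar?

Coplanarity ⇔ det[XY; XZ; XW] = 0.
Expanding, this is linear in p: (-9072)p + (-616896) = 0.
So p = -68.

-68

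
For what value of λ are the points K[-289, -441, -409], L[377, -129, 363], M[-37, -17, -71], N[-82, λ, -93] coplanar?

Normal to plane KLM: n = (-221872, -30564, 203760); plane equation n·P = -5738108.
Requiring n·N = -5738108: (-30564)λ + (-756176) = -5738108.
So λ = 163.

163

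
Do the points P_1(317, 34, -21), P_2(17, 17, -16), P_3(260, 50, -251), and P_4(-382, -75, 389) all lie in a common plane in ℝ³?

The four points are coplanar iff the 3×3 determinant with rows P_1P_2, P_1P_3, P_1P_4 is zero.
Rows: (-300, -17, 5), (-57, 16, -230), (-699, -109, 410).
Expanding along the first row: (-300)(-18510) − (-17)(-184140) + (5)(17397) = 2509605.
Nonzero ⇒ not coplanar.

No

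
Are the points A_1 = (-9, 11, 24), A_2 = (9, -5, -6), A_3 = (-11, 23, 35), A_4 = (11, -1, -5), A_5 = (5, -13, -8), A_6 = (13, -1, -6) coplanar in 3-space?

No

The plane through A_1, A_2, A_3 has normal n = A_1A_2 × A_1A_3 = (184, -138, 184) and equation n·P = 1242.
Checking the remaining points: n·A_4 = 1242, n·A_5 = 1242, n·A_6 = 1426.
Since n·A_6 = 1426 ≠ 1242, A_6 is off the plane and the points are not all coplanar.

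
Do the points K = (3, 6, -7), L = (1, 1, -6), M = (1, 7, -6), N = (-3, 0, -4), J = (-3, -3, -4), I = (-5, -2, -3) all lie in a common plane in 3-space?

The plane through K, L, M has normal n = KL × KM = (-6, 0, -12) and equation n·P = 66.
Checking the remaining points: n·N = 66, n·J = 66, n·I = 66.
All equal 66, so all 6 points lie in one plane.

Yes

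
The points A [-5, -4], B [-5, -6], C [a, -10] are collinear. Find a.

The three points are collinear iff det[AB; AC] = 0.
This determinant is linear in a: (2)a + (10) = 0, so a = -5.

-5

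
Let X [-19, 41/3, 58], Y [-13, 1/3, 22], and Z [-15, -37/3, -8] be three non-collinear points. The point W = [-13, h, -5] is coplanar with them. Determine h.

A normal to the plane is n = XY × XZ = (-56, 252, -308/3).
W lies in the plane iff n · XW = 0.
This gives (252)h + (2688) = 0, so h = -32/3.

-32/3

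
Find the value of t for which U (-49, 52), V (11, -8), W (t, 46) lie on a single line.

The three points are collinear iff det[UV; UW] = 0.
This determinant is linear in t: (60)t + (2580) = 0, so t = -43.

-43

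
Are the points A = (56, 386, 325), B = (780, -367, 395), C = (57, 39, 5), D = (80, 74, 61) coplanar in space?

The four points are coplanar iff the 3×3 determinant with rows AB, AC, AD is zero.
Rows: (724, -753, 70), (1, -347, -320), (24, -312, -264).
Expanding along the first row: (724)(-8232) − (-753)(7416) + (70)(8016) = 185400.
Nonzero ⇒ not coplanar.

No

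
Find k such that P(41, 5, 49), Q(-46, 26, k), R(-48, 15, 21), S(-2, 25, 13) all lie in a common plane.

The points are coplanar iff PQ · (PR × PS) = 0.
Expanding, this is linear in k: (-1350)k + (6750) = 0.
So k = 5.

5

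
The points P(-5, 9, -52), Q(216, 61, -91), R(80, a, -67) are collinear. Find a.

29

Collinearity requires PQ × PR = 0; each component is linear in a.
The x-component gives (39)a + (-1131) = 0, so a = 29.
The remaining components then also vanish.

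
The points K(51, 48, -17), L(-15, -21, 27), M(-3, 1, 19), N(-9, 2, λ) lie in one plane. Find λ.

23

Normal to plane KLM: n = (-416, 0, -624); plane equation n·P = -10608.
Requiring n·N = -10608: (-624)λ + (3744) = -10608.
So λ = 23.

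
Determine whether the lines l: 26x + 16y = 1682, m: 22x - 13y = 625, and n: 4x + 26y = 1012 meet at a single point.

Lines aᵢx + bᵢy = cᵢ with pairwise distinct directions are concurrent exactly when det[aᵢ bᵢ cᵢ] = 0.
Here the determinant is -31212.
Nonzero, so no common point exists.

No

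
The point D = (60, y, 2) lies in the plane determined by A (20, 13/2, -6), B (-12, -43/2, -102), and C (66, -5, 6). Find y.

-9/2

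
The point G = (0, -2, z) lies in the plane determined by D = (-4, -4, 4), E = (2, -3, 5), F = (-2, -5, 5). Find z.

4

A normal to the plane is n = DE × DF = (2, -4, -8).
G lies in the plane iff n · DG = 0.
This gives (-8)z + (32) = 0, so z = 4.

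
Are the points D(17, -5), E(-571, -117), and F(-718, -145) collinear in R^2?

Yes

DE = (-588, -112), DF = (-735, -140).
Checking proportionality: DF = 5/4·DE, so the vectors are parallel and the points are collinear.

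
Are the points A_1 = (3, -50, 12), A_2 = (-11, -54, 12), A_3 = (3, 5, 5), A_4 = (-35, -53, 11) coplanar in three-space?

Yes

A normal to the plane through A_1, A_2, A_3 is n = A_1A_2 × A_1A_3 = (28, -98, -770).
The plane has equation n·P = -4256. For A_4: n·A_4 = -4256.
Equal, so A_4 lies in the plane and all four are coplanar.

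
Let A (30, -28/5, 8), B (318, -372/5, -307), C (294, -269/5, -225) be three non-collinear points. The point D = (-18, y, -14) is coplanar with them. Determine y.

A normal to the plane is n = AB × AC = (4237/5, -16056, 21408/5).
D lies in the plane iff n · AD = 0.
This gives (-16056)y + (-224784) = 0, so y = -14.

-14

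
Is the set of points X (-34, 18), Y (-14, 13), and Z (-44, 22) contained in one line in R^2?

XY = (20, -5), XZ = (-10, 4).
If collinear, XZ would be a scalar multiple of XY. But (20)·(4) ≠ (-5)·(-10) (difference 30), so they are not parallel; the points are not collinear.

No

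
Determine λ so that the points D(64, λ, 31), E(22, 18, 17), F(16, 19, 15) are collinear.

11

Direction EF = (-6, 1, -2). From the x-coordinate of D, the parameter along the line is τ = (64 − 22)/(-6) = -7.
Then λ = 18 + (-7)·(1) = 11.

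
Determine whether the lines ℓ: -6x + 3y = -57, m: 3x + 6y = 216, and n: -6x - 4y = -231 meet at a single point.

No

Lines aᵢx + bᵢy = cᵢ with pairwise distinct directions are concurrent exactly when det[aᵢ bᵢ cᵢ] = 0.
Here the determinant is -45.
Nonzero, so no common point exists.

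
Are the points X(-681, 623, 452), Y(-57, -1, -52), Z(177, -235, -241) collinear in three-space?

Yes

XY = (624, -624, -504), XZ = (858, -858, -693).
Each component of XZ is 11/8 times the corresponding component of XY, so XZ = 11/8·XY and the points are collinear.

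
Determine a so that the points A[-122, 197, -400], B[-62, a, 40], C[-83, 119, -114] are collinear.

Direction AC = (39, -78, 286). From the x-coordinate of B, the parameter along the line is τ = (-62 − (-122))/39 = 20/13.
Then a = 197 + 20/13·(-78) = 77.

77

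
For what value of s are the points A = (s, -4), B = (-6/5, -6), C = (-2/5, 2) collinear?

-1

The three points are collinear iff det[AB; AC] = 0.
This determinant is linear in s: (-8)s + (-8) = 0, so s = -1.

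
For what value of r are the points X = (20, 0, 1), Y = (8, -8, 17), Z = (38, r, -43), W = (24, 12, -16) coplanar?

Normal to plane XYW: n = (-56, -140, -112); plane equation n·P = -1232.
Requiring n·Z = -1232: (-140)r + (2688) = -1232.
So r = 28.

28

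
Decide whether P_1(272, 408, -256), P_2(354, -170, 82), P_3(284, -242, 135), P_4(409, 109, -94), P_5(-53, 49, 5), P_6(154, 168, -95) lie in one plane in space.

Yes

The plane through P_1, P_2, P_3 has normal n = P_1P_2 × P_1P_3 = (-6298, -28006, -46364) and equation n·P = -1270320.
Checking the remaining points: n·P_4 = -1270320, n·P_5 = -1270320, n·P_6 = -1270320.
All equal -1270320, so all 6 points lie in one plane.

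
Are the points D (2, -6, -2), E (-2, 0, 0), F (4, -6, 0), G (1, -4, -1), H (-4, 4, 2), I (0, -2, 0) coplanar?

The plane through D, E, F has normal n = DE × DF = (12, 12, -12) and equation n·P = -24.
Checking the remaining points: n·G = -24, n·H = -24, n·I = -24.
All equal -24, so all 6 points lie in one plane.

Yes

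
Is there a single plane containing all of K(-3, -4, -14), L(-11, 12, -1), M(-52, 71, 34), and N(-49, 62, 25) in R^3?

Yes

With K as base: KL = (-8, 16, 13), KM = (-49, 75, 48), KN = (-46, 66, 39).
KM × KN = (-243, -297, 216).
KL · (KM × KN) = 0.
The scalar triple product vanishes, so the four points are coplanar.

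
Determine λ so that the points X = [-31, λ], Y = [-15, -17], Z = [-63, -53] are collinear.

-29

Collinearity: (X − Y) must be parallel to (Z − Y) = (-48, -36).
Cross-multiplying the components: (λ − (-17))·(-48) = (-16)·(-36).
Solving gives λ = -29.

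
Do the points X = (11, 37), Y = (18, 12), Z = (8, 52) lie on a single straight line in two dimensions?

XY = (7, -25), XZ = (-3, 15).
det[XY; XZ] = (7)(15) − (-25)(-3) = 30.
The determinant is nonzero, so they are not collinear.

No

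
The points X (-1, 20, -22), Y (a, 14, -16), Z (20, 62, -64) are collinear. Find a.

Direction XZ = (21, 42, -42). From the y-coordinate of Y, the parameter along the line is τ = (14 − 20)/42 = -1/7.
Then a = (-1) + (-1/7)·(21) = -4.

-4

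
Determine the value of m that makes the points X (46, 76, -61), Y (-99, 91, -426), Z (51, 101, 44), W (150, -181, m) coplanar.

-691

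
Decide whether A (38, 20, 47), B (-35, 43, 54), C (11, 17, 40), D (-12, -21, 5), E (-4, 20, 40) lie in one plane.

The plane through A, B, C has normal n = AB × AC = (-140, -700, 840) and equation n·P = 20160.
Checking the remaining points: n·D = 20580, n·E = 20160.
Since n·D = 20580 ≠ 20160, D is off the plane and the points are not all coplanar.

No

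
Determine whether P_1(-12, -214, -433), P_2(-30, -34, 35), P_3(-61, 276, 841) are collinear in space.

Yes

P_1P_2 = (-18, 180, 468), P_1P_3 = (-49, 490, 1274).
P_1P_2 × P_1P_3 = (0, 0, 0).
The cross product vanishes, so the three points are collinear.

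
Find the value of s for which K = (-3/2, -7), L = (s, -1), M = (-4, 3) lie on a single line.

Collinearity: (L − K) must be parallel to (M − K) = (-5/2, 10).
Cross-multiplying the components: (s − (-3/2))·(10) = (6)·(-5/2).
Solving gives s = -3.

-3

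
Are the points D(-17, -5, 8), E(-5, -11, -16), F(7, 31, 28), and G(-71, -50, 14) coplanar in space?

Yes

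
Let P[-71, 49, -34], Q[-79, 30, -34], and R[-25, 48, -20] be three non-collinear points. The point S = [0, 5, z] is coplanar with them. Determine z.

-7

The plane through P, Q, R has equation −266x + 112y + 882z = -5614.
Substituting S: (882)z + (560) = -5614, so z = -7.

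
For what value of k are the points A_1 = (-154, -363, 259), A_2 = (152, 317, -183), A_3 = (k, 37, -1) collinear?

26

Collinearity requires A_1A_2 × A_1A_3 = 0; each component is linear in k.
The y-component gives (-442)k + (11492) = 0, so k = 26.
The remaining components then also vanish.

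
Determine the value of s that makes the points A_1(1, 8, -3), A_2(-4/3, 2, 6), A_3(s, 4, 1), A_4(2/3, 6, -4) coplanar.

-1/3

The points are coplanar iff A_1A_2 · (A_1A_3 × A_1A_4) = 0.
Expanding, this is linear in s: (-24)s + (-8) = 0.
So s = -1/3.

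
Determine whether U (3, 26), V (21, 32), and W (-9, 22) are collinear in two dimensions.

Yes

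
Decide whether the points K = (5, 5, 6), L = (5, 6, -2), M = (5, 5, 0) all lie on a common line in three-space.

KL = (0, 1, -8), KM = (0, 0, -6).
KL × KM = (-6, 0, 0).
The cross product is nonzero, so the points do not lie on one line.

No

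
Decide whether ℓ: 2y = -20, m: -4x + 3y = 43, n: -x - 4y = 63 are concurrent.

Intersecting ℓ and m: solving the 2×2 system gives (x, y) = (-73/4, -10).
Substitute into n: (-1)(-73/4) + (-4)(-10) = 233/4.
But n requires 63 ≠ 233/4, so the three lines have no common point.

No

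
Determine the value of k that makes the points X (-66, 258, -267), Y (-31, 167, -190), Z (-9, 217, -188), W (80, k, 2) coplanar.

-1

The points are coplanar iff XY · (XZ × XW) = 0.
Expanding, this is linear in k: (1624)k + (1624) = 0.
So k = -1.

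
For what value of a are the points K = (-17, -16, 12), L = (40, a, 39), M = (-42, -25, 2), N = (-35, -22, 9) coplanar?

Normal to plane KMN: n = (-33, 105, -12); plane equation n·P = -1263.
Requiring n·L = -1263: (105)a + (-1788) = -1263.
So a = 5.

5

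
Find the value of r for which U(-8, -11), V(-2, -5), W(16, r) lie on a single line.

13

The three points are collinear iff det[UV; UW] = 0.
This determinant is linear in r: (6)r + (-78) = 0, so r = 13.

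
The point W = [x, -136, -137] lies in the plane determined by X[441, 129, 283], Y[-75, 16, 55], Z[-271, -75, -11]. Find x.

The plane through X, Y, Z has equation −13290x + 10632y + 24808z = 2531302.
Substituting W: (-13290)x + (-4844648) = 2531302, so x = -555.

-555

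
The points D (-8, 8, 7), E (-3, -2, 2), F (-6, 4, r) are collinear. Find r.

Collinearity requires DE × DF = 0; each component is linear in r.
The x-component gives (-10)r + (50) = 0, so r = 5.
The remaining components then also vanish.

5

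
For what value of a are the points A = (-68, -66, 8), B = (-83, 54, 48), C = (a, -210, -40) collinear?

Collinearity requires AB × AC = 0; each component is linear in a.
The y-component gives (40)a + (2000) = 0, so a = -50.
The remaining components then also vanish.

-50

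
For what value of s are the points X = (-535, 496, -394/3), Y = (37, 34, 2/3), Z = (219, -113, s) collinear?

Direction XY = (572, -462, 132). From the x-coordinate of Z, the parameter along the line is τ = (219 − (-535))/572 = 29/22.
Then s = (-394/3) + 29/22·(132) = 128/3.

128/3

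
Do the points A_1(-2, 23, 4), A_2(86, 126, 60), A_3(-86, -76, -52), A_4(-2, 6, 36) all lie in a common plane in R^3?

The four points are coplanar iff the 3×3 determinant with rows A_1A_2, A_1A_3, A_1A_4 is zero.
Rows: (88, 103, 56), (-84, -99, -56), (0, -17, 32).
Expanding along the first row: (88)(-4120) − (103)(-2688) + (56)(1428) = -5728.
Nonzero ⇒ not coplanar.

No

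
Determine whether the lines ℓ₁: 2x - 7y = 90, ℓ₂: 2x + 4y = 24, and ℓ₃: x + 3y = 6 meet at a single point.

Intersecting ℓ₁ and ℓ₂: solving the 2×2 system gives (x, y) = (24, -6).
Substitute into ℓ₃: (1)(24) + (3)(-6) = 6.
This equals 6, so (24, -6) lies on all three lines and they are concurrent.

Yes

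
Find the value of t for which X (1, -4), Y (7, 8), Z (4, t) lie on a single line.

2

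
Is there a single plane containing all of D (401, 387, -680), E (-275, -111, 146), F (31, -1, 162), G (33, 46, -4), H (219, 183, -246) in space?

No

The plane through D, E, F has normal n = DE × DF = (-98828, 263572, 78028) and equation n·P = 9313296.
Checking the remaining points: n·G = 8550876, n·H = 7395456.
Since n·G = 8550876 ≠ 9313296, G is off the plane and the points are not all coplanar.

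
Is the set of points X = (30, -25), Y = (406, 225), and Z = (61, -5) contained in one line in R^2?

No

XY = (376, 250), XZ = (31, 20).
det[XY; XZ] = (376)(20) − (250)(31) = -230.
The determinant is nonzero, so they are not collinear.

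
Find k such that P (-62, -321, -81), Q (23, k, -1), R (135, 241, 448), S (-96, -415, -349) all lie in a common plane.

-76

The points are coplanar iff PQ · (PR × PS) = 0.
Expanding, this is linear in k: (34810)k + (2645560) = 0.
So k = -76.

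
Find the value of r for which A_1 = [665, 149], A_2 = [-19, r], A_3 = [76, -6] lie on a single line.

-31

The three points are collinear iff det[A_1A_2; A_1A_3] = 0.
This determinant is linear in r: (589)r + (18259) = 0, so r = -31.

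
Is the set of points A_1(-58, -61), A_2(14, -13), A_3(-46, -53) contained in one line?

Yes

A_1A_2 = (72, 48), A_1A_3 = (12, 8).
Checking proportionality: A_1A_3 = 1/6·A_1A_2, so the vectors are parallel and the points are collinear.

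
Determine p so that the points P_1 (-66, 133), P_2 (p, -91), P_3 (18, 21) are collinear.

Collinearity: (P_2 − P_1) must be parallel to (P_3 − P_1) = (84, -112).
Cross-multiplying the components: (p − (-66))·(-112) = (-224)·(84).
Solving gives p = 102.

102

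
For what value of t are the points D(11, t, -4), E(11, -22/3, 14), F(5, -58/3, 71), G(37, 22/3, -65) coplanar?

-10/3

The points are coplanar iff DE · (DF × DG) = 0.
Expanding, this is linear in t: (-1008)t + (-3360) = 0.
So t = -10/3.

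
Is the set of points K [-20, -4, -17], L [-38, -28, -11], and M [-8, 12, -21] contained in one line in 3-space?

Yes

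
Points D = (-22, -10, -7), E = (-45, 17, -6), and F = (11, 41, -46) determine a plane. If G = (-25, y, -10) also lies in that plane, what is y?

The plane through D, E, F has equation −1104x − 864y − 2064z = 47376.
Substituting G: (-864)y + (48240) = 47376, so y = 1.

1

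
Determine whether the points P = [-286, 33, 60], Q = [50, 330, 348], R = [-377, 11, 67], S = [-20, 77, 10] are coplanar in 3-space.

Yes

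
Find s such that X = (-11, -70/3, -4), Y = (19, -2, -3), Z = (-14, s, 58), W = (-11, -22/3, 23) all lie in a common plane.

Coplanarity ⇔ det[XY; XZ; XW] = 0.
Expanding, this is linear in s: (810)s + (-9180) = 0.
So s = 34/3.

34/3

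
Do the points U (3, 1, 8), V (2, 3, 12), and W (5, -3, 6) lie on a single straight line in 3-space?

UV = (-1, 2, 4), UW = (2, -4, -2).
Comparing components 2 and 3: (2)(-2) − (4)(-4) = 12 ≠ 0, so UV and UW are not parallel and the points are not collinear.

No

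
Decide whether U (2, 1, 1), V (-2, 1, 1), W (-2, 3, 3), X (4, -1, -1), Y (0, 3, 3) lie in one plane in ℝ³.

Yes

The plane through U, V, W has normal n = UV × UW = (0, 8, -8) and equation n·P = 0.
Checking the remaining points: n·X = 0, n·Y = 0.
All equal 0, so all 5 points lie in one plane.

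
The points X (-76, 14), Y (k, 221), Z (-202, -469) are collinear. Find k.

The three points are collinear iff det[XY; XZ] = 0.
This determinant is linear in k: (-483)k + (-10626) = 0, so k = -22.

-22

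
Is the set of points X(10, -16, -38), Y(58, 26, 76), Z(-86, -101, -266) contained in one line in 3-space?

No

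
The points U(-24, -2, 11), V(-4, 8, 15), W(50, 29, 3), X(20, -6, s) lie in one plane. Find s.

-79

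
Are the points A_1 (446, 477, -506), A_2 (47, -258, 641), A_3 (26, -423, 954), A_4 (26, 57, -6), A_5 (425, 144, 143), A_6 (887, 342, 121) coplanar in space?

The plane through A_1, A_2, A_3 has normal n = A_1A_2 × A_1A_3 = (-40800, 100800, 50400) and equation n·P = 4382400.
Checking the remaining points: n·A_4 = 4382400, n·A_5 = 4382400, n·A_6 = 4382400.
All equal 4382400, so all 6 points lie in one plane.

Yes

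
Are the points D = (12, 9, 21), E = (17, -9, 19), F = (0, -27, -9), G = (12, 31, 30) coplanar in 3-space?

No

With D as base: DE = (5, -18, -2), DF = (-12, -36, -30), DG = (0, 22, 9).
DF × DG = (336, 108, -264).
DE · (DF × DG) = 264.
Since 264 ≠ 0, the four points are not coplanar.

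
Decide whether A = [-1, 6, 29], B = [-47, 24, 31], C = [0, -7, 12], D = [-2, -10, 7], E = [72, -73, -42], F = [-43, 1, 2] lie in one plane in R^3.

Yes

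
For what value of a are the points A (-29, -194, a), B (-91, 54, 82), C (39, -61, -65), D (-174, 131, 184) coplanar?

-428

Coplanarity ⇔ det[AB; AC; AD] = 0.
Expanding, this is linear in a: (-465)a + (-199020) = 0.
So a = -428.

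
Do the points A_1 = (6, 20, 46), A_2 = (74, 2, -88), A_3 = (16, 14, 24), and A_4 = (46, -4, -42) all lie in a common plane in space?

With A_1 as base: A_1A_2 = (68, -18, -134), A_1A_3 = (10, -6, -22), A_1A_4 = (40, -24, -88).
A_1A_3 × A_1A_4 = (0, 0, 0).
A_1A_2 · (A_1A_3 × A_1A_4) = 0.
The scalar triple product vanishes, so the four points are coplanar.

Yes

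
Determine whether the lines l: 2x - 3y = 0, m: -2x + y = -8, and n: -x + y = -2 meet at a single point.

Yes

The three lines meet at one point iff the augmented coefficient matrix [aᵢ bᵢ cᵢ] has rank < 3, i.e. its determinant vanishes.
Here the determinant is 0.
It vanishes, so the lines are concurrent at (6, 4).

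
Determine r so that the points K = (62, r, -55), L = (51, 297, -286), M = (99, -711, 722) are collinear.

Collinearity requires KL × KM = 0; each component is linear in r.
The x-component gives (-1008)r + (66528) = 0, so r = 66.
The remaining components then also vanish.

66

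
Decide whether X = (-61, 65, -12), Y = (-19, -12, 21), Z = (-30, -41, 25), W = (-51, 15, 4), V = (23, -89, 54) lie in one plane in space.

The plane through X, Y, Z has normal n = XY × XZ = (649, -531, -2065) and equation n·P = -49324.
Checking the remaining points: n·W = -49324, n·V = -49324.
All equal -49324, so all 5 points lie in one plane.

Yes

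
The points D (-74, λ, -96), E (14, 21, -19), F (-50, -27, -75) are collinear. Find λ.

Collinearity requires DE × DF = 0; each component is linear in λ.
The x-component gives (56)λ + (2520) = 0, so λ = -45.
The remaining components then also vanish.

-45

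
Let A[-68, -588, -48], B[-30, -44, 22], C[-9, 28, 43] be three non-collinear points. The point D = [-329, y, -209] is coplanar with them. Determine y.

The plane through A, B, C has equation 6384x + 672y − 8688z = -412224.
Substituting D: (672)y + (-284544) = -412224, so y = -190.

-190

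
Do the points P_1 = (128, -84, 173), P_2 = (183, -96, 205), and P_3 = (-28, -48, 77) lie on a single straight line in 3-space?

No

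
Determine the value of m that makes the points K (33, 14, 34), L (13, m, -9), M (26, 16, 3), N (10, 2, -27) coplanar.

-1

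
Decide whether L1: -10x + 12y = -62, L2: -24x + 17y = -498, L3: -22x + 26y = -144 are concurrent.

Intersecting L1 and L2: solving the 2×2 system gives (x, y) = (2461/59, 1746/59).
Substitute into L3: (-22)(2461/59) + (26)(1746/59) = -8746/59.
But L3 requires -144 ≠ -8746/59, so the three lines have no common point.

No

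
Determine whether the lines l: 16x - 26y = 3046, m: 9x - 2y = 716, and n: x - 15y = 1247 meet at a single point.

Yes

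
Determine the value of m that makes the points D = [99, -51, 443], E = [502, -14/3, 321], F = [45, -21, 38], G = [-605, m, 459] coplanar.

-115

Normal to plane DEF: n = (-15105, 169803, 14592); plane equation n·P = -3691092.
Requiring n·G = -3691092: (169803)m + (15836253) = -3691092.
So m = -115.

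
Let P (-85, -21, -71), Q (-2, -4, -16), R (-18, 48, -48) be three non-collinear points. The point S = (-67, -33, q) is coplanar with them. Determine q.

A normal to the plane is n = PQ × PR = (-3404, 1776, 4588).
S lies in the plane iff n · PS = 0.
This gives (4588)q + (243164) = 0, so q = -53.

-53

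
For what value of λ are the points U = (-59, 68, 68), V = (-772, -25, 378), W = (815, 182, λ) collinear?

-312

Collinearity requires UV × UW = 0; each component is linear in λ.
The x-component gives (-93)λ + (-29016) = 0, so λ = -312.
The remaining components then also vanish.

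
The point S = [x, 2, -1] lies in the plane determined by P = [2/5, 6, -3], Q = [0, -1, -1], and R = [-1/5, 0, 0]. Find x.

0

Coplanarity requires PQ · (PR × PS) = 0.
PQ = (-2/5, -7, 2), PR = (-3/5, -6, 3); the triple product is linear in x with coefficient -9 and constant term 0.
Setting it to zero: x = 0.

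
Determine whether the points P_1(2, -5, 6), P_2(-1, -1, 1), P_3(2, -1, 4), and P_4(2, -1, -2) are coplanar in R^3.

No

A normal to the plane through P_1, P_2, P_3 is n = P_1P_2 × P_1P_3 = (12, -6, -12).
The plane has equation n·P = -18. For P_4: n·P_4 = 54.
54 ≠ -18, so P_4 is off the plane.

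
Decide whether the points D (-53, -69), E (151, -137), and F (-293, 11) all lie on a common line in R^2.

DE = (204, -68), DF = (-240, 80).
Twice the signed area of △DEF is (204)(80) − (-68)(-240) = 0.
The triangle is degenerate (zero area), so the points are collinear.

Yes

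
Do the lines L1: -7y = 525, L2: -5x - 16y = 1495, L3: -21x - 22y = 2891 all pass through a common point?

Intersecting L1 and L2: solving the 2×2 system gives (x, y) = (-59, -75).
Substitute into L3: (-21)(-59) + (-22)(-75) = 2889.
But L3 requires 2891 ≠ 2889, so the three lines have no common point.

No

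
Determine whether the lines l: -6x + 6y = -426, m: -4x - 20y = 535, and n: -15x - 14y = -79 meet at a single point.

No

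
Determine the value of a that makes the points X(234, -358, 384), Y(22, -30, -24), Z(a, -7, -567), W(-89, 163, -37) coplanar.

Normal to plane XYW: n = (74480, 42532, -4508); plane equation n·P = 470792.
Requiring n·Z = 470792: (74480)a + (2258312) = 470792.
So a = -24.

-24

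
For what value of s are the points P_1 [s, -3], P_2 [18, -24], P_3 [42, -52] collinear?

0

The three points are collinear iff det[P_1P_2; P_1P_3] = 0.
This determinant is linear in s: (28)s + (0) = 0, so s = 0.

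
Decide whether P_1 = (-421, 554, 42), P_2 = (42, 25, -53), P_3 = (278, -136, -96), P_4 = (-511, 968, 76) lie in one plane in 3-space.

Yes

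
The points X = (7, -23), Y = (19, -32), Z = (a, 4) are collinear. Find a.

The three points are collinear iff det[XY; XZ] = 0.
This determinant is linear in a: (9)a + (261) = 0, so a = -29.

-29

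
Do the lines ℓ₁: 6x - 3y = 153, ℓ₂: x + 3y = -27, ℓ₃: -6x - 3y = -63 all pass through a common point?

Yes

Intersecting ℓ₁ and ℓ₂: solving the 2×2 system gives (x, y) = (18, -15).
Substitute into ℓ₃: (-6)(18) + (-3)(-15) = -63.
This equals -63, so (18, -15) lies on all three lines and they are concurrent.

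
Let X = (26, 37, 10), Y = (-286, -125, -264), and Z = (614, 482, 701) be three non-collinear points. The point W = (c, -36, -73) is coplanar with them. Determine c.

62

The plane through X, Y, Z has equation 9988x + 54480y − 43584z = 1839608.
Substituting W: (9988)c + (1220352) = 1839608, so c = 62.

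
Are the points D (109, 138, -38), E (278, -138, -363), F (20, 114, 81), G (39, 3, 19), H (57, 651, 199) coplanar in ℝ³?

No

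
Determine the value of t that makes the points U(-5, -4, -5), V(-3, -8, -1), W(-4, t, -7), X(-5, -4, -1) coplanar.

Coplanarity ⇔ det[UV; UW; UX] = 0.
Expanding, this is linear in t: (8)t + (48) = 0.
So t = -6.

-6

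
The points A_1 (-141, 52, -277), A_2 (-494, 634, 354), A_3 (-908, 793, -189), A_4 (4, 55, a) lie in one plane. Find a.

57

Normal to plane A_1A_2A_3: n = (-416355, -452913, 184821); plane equation n·P = -16040838.
Requiring n·A_4 = -16040838: (184821)a + (-26575635) = -16040838.
So a = 57.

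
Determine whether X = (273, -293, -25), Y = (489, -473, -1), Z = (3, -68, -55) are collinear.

Yes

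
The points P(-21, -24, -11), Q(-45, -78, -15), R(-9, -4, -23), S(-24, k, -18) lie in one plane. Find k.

Coplanarity ⇔ det[PQ; PR; PS] = 0.
Expanding, this is linear in k: (-336)k + (-11424) = 0.
So k = -34.

-34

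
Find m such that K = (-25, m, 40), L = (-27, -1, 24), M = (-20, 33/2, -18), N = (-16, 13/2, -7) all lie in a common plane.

-12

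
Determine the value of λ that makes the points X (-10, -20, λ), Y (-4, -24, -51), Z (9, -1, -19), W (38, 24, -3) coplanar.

-35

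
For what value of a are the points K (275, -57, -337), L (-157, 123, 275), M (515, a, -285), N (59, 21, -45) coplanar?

Coplanarity ⇔ det[KL; KM; KN] = 0.
Expanding, this is linear in a: (6048)a + (-1082592) = 0.
So a = 179.

179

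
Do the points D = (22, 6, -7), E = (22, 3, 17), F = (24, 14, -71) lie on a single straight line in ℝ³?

No

DE = (0, -3, 24), DF = (2, 8, -64).
DE × DF = (0, 48, 6).
The cross product is nonzero, so the points do not lie on one line.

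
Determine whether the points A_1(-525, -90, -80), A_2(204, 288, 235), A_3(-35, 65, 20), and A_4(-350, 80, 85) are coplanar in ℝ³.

Yes

With A_1 as base: A_1A_2 = (729, 378, 315), A_1A_3 = (490, 155, 100), A_1A_4 = (175, 170, 165).
A_1A_3 × A_1A_4 = (8575, -63350, 56175).
A_1A_2 · (A_1A_3 × A_1A_4) = 0.
The scalar triple product vanishes, so the four points are coplanar.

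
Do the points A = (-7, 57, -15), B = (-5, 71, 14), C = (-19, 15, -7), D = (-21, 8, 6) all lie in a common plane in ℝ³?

No

A normal to the plane through A, B, C is n = AB × AC = (1330, -364, 84).
The plane has equation n·P = -31318. For D: n·D = -30338.
-30338 ≠ -31318, so D is off the plane.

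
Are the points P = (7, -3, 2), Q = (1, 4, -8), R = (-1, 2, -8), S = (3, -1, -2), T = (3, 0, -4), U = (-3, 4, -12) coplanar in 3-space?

No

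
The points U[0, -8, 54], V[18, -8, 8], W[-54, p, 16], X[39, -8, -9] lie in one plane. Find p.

-8

The points are coplanar iff UV · (UW × UX) = 0.
Expanding, this is linear in p: (660)p + (5280) = 0.
So p = -8.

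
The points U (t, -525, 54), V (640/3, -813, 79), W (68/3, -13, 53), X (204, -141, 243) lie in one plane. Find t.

The points are coplanar iff UV · (UW × UX) = 0.
Expanding, this is linear in t: (-148672)t + (19624704) = 0.
So t = 132.

132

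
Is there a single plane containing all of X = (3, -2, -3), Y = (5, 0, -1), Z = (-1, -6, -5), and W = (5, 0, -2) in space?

The four points are coplanar iff the 3×3 determinant with rows XY, XZ, XW is zero.
Rows: (2, 2, 2), (-4, -4, -2), (2, 2, 1).
Expanding along the first row: (2)(0) − (2)(0) + (2)(0) = 0.
Zero determinant ⇒ coplanar.

Yes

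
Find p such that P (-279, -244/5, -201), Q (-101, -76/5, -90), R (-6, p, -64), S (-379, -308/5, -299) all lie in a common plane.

42/5

The points are coplanar iff PQ · (PR × PS) = 0.
Expanding, this is linear in p: (-6344)p + (266448/5) = 0.
So p = 42/5.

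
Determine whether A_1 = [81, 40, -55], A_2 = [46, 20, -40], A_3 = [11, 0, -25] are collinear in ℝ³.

Yes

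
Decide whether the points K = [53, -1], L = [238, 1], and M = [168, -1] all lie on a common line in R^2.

No

KL = (185, 2), KM = (115, 0).
det[KL; KM] = (185)(0) − (2)(115) = -230.
The determinant is nonzero, so they are not collinear.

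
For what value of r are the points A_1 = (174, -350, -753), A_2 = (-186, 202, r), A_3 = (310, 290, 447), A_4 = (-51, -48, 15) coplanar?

615

Normal to plane A_1A_3A_4: n = (129120, -374448, 185072); plane equation n·P = 14164464.
Requiring n·A_2 = 14164464: (185072)r + (-99654816) = 14164464.
So r = 615.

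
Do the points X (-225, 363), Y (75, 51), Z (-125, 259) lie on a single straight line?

XY = (300, -312), XZ = (100, -104).
det[XY; XZ] = (300)(-104) − (-312)(100) = 0.
The determinant is zero, so the points are collinear.

Yes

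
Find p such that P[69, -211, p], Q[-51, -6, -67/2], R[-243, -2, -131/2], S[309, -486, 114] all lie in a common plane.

24

The points are coplanar iff PQ · (PR × PS) = 0.
Expanding, this is linear in p: (-90720)p + (2177280) = 0.
So p = 24.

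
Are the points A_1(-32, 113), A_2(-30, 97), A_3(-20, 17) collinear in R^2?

Yes

A_1A_2 = (2, -16), A_1A_3 = (12, -96).
Twice the signed area of △A_1A_2A_3 is (2)(-96) − (-16)(12) = 0.
The triangle is degenerate (zero area), so the points are collinear.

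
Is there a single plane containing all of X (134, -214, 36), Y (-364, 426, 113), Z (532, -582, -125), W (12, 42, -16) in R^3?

No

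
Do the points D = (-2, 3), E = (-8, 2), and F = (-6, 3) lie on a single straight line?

DE = (-6, -1), DF = (-4, 0).
det[DE; DF] = (-6)(0) − (-1)(-4) = -4.
The determinant is nonzero, so they are not collinear.

No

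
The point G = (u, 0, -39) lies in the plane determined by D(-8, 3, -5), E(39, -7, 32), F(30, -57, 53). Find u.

A normal to the plane is n = DE × DF = (1640, -1320, -2440).
G lies in the plane iff n · DG = 0.
This gives (1640)u + (100040) = 0, so u = -61.

-61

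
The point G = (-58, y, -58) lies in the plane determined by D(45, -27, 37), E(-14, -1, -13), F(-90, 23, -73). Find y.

Coplanarity requires DE · (DF × DG) = 0.
DE = (-59, 26, -50), DF = (-135, 50, -110); the triple product is linear in y with coefficient 260 and constant term -9100.
Setting it to zero: y = 35.

35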